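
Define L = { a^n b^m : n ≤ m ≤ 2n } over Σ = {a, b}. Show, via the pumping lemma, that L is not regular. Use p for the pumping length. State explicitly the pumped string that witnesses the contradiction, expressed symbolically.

Suppose for contradiction that L is regular, and let p be the pumping length.
Take w = a^p b^p ∈ L (since p ≤ p ≤ 2p), with |w| = 2p ≥ p.
By the pumping lemma, w = xyz with |xy| ≤ p and y is nonempty.
Since the first p symbols of w are all a's and |xy| ≤ p, y lies entirely in the leading a-block: y = a^k for some k with 1 ≤ k ≤ p.
Pump with i = 2: xy^2z = a^{p+k} b^p. Now n = p+k > p = m, so the condition n ≤ m fails. Thus xy^2z ∉ L.
This contradicts the pumping lemma, so L is not regular.

a^{p+k} b^p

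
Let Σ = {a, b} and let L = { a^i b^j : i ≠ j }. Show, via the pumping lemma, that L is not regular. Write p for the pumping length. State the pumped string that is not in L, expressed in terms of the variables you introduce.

Assume L is regular. Let p be the pumping length given by the pumping lemma.
Choose w = a^p b^{p+p!}. Since p ≠ p+p!, w ∈ L; and |w| ≥ p.
By the pumping lemma, w = xyz with |xy| ≤ p and |y| > 0.
The first p characters of w are a's, so xy (and hence y) consists only of a's. Write y = a^k, 1 ≤ k ≤ p.
Since 1 ≤ k ≤ p, k divides p!; set t = 1 + p!/k. Then xy^t z has p + (p!/k)·k = p + p! copies of a. Now the a-count equals the b-count, so i ≠ j fails. So xy^t z = a^{p+p!} b^{p+p!} ∉ L.
Contradiction. Therefore L is not regular.

a^{p+p!} b^{p+p!}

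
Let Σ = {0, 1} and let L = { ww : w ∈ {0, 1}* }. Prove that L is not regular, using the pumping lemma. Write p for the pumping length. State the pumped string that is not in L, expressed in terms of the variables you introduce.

0^{p+k} 1^p 0^p 1^p

Suppose for contradiction that L is regular, and let p be the pumping length.
Take w = 0^p 1^p 0^p 1^p = uu where u = 0^p1^p; then w ∈ L and |w| = 4p ≥ p.
By the pumping lemma, w = xyz with |xy| ≤ p and y is nonempty.
Because |xy| ≤ p and w begins with p copies of 0, we have y = 0^k with 1 ≤ k ≤ p.
Pump with i = 2: xy^2z = 0^{p+k} 1^p 0^p 1^p, of length 4p+k. Suppose this equals vv. The string starts with 0 and ends with 1, so v does too; thus the boundary between the two copies of v is a 1→0 transition. There is exactly one such transition, at position 2p+k, so |v| = 2p+k and |vv| = 4p+2k ≠ 4p+k since k ≥ 1. So xy^2z ∉ L.
This contradicts the pumping lemma, so L is not regular.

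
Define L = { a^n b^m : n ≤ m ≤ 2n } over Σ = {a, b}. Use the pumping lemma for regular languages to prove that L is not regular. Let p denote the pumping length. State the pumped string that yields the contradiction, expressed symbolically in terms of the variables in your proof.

a^{p+k} b^p

Suppose for contradiction that L is regular, and let p be the pumping length.
Take w = a^p b^p ∈ L (since p ≤ p ≤ 2p), with |w| = 2p ≥ p.
Write w = xyz as guaranteed by the lemma, with |xy| ≤ p and y is nonempty.
Because |xy| ≤ p and w begins with p copies of a, we have y = a^k with 1 ≤ k ≤ p.
Pump with i = 2: xy^2z = a^{p+k} b^p. Now n = p+k > p = m, so the condition n ≤ m fails. Thus xy^2z ∉ L.
This is a contradiction; hence L is not regular.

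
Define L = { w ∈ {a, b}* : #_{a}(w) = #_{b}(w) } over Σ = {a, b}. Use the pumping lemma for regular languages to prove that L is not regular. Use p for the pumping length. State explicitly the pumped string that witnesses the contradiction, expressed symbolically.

a^{p+k} b^p

Suppose for contradiction that L is regular, and let p be the pumping length.
Choose w = a^p b^p ∈ L with |w| = 2p ≥ p.
Write w = xyz as guaranteed by the lemma, with |xy| ≤ p and |y| > 0.
Because |xy| ≤ p and w begins with p copies of a, we have y = a^k with 1 ≤ k ≤ p.
Pump with i = 2: xy^2z = a^{p+k} b^p has p+k occurrences of a but only p of b. Since k ≥ 1 the counts differ, so xy^2z ∉ L.
This is a contradiction; hence L is not regular.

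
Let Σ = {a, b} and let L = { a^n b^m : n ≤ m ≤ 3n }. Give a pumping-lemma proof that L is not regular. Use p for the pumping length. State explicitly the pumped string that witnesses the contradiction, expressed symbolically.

a^{p+k} b^p

Assume L is regular; let p be its pumping constant.
Take w = a^p b^p ∈ L (since p ≤ p ≤ 3p), with |w| = 2p ≥ p.
By the pumping lemma, w = xyz with |xy| ≤ p and |y| ≥ 1.
The first p characters of w are a's, so xy (and hence y) consists only of a's. Write y = a^k, 1 ≤ k ≤ p.
Pump with i = 2: xy^2z = a^{p+k} b^p. Now n = p+k > p = m, so the condition n ≤ m fails. Thus xy^2z ∉ L.
This is a contradiction; hence L is not regular.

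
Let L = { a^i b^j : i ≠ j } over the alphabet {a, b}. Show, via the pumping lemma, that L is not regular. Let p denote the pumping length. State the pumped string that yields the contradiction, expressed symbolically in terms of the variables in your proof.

Suppose for contradiction that L is regular, and let p be the pumping length.
Choose w = a^p b^{p+p!}. Since p ≠ p+p!, w ∈ L; and |w| ≥ p.
By the pumping lemma, w = xyz with |xy| ≤ p and |y| > 0.
The first p characters of w are a's, so xy (and hence y) consists only of a's. Write y = a^k, 1 ≤ k ≤ p.
Since 1 ≤ k ≤ p, k divides p!; set t = 1 + p!/k. Then xy^t z has p + (p!/k)·k = p + p! copies of a. Now the a-count equals the b-count, so i ≠ j fails. So xy^t z = a^{p+p!} b^{p+p!} ∉ L.
This contradicts the pumping lemma, so L is not regular.

a^{p+p!} b^{p+p!}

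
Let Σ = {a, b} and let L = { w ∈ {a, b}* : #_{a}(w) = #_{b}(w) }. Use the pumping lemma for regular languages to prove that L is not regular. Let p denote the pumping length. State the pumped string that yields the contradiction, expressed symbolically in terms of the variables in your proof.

a^{p+k} b^p

Toward a contradiction, assume L is regular with pumping length p.
Choose w = a^p b^p ∈ L with |w| = 2p ≥ p.
By the pumping lemma, w = xyz with |xy| ≤ p and y is nonempty.
Since the first p symbols of w are all a's and |xy| ≤ p, y lies entirely in the leading a-block: y = a^k for some k with 1 ≤ k ≤ p.
Pump with i = 2: xy^2z = a^{p+k} b^p has p+k occurrences of a but only p of b. Since k ≥ 1 the counts differ, so xy^2z ∉ L.
Contradiction. Therefore L is not regular.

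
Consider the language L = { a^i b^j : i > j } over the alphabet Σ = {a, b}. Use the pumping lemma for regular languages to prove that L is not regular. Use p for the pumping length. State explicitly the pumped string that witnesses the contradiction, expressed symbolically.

Toward a contradiction, assume L is regular with pumping length p.
Choose w = a^{p+1} b^p ∈ L, with |w| = 2p+1 ≥ p.
Write w = xyz as guaranteed by the lemma, with |xy| ≤ p and |y| ≥ 1.
Because |xy| ≤ p and w begins with p copies of a, we have y = a^k with 1 ≤ k ≤ p.
Consider xy^0z = xz = a^{p+1-k} b^p. Since k ≥ 1, the a-count p+1-k is at most p, so i > j fails; thus xz ∉ L.
Contradiction. Therefore L is not regular.

a^{p+1-k} b^p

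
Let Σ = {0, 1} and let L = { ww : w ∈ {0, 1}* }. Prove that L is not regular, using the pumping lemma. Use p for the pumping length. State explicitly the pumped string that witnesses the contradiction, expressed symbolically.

Suppose for contradiction that L is regular, and let p be the pumping length.
Take w = 0^p 1^p 0^p 1^p = uu where u = 0^p1^p; then w ∈ L and |w| = 4p ≥ p.
The pumping lemma gives a decomposition w = xyz where |xy| ≤ p and y is nonempty.
Because |xy| ≤ p and w begins with p copies of 0, we have y = 0^k with 1 ≤ k ≤ p.
Pump with i = 2: xy^2z = 0^{p+k} 1^p 0^p 1^p, of length 4p+k. Suppose this equals vv. The string starts with 0 and ends with 1, so v does too; thus the boundary between the two copies of v is a 1→0 transition. There is exactly one such transition, at position 2p+k, so |v| = 2p+k and |vv| = 4p+2k ≠ 4p+k since k ≥ 1. So xy^2z ∉ L.
Contradiction. Therefore L is not regular.

0^{p+k} 1^p 0^p 1^p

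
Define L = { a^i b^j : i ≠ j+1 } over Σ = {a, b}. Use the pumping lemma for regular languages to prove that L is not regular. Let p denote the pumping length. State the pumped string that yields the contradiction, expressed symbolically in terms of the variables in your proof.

a^{p+p!} b^{p+p!-1}

Suppose for contradiction that L is regular, and let p be the pumping length.
Choose w = a^p b^{p+p!-1}. Since p ≠ (p+p!-1)+1 = p+p!, w ∈ L; and |w| ≥ p.
The pumping lemma gives a decomposition w = xyz where |xy| ≤ p and |y| ≥ 1.
The first p characters of w are a's, so xy (and hence y) consists only of a's. Write y = a^k, 1 ≤ k ≤ p.
Since 1 ≤ k ≤ p, k divides p!; set t = 1 + p!/k. Then xy^t z has p + (p!/k)·k = p + p! copies of a. Now the a-count is p+p! and (b-count)+1 = (p+p!-1)+1 = p+p!, so i ≠ j+1 fails. So xy^t z = a^{p+p!} b^{p+p!-1} ∉ L.
This contradicts the pumping lemma, so L is not regular.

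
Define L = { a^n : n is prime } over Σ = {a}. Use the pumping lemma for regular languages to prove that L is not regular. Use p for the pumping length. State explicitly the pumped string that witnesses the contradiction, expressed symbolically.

Suppose for contradiction that L is regular, and let p be the pumping length.
Let q be a prime with q ≥ p+2 (infinitely many primes exist), and take w = a^q ∈ L with |w| = q ≥ p.
Write w = xyz as guaranteed by the lemma, with |xy| ≤ p and |y| > 0.
Then y = a^k for some k with 1 ≤ k ≤ p.
Since 1 ≤ k ≤ p, |xz| = q-k. Pump with i = q+1: |xy^{q+1}z| = (q-k)+(q+1)k = q+qk = q(1+k), which is composite (both factors ≥ 2). So xy^{q+1}z = a^{q(1+k)} ∉ L.
Contradiction. Therefore L is not regular.

a^{q(1+k)}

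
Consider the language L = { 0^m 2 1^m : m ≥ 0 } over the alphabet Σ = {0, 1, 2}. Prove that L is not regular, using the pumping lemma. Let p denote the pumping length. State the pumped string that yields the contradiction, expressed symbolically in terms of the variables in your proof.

0^{p+k} 2 1^p

Assume L is regular; let p be its pumping constant.
Take w = 0^p 2 1^p ∈ L with |w| = 2p+1 ≥ p.
The pumping lemma gives a decomposition w = xyz where |xy| ≤ p and |y| ≥ 1.
Since the first p symbols of w are all 0's and |xy| ≤ p, y lies entirely in the leading 0-block: y = 0^k for some k with 1 ≤ k ≤ p.
Pump with i = 2: xy^2z = 0^{p+k} 2 1^p, which would require p+k = p. But k ≥ 1, so xy^2z ∉ L.
This contradicts the pumping lemma, so L is not regular.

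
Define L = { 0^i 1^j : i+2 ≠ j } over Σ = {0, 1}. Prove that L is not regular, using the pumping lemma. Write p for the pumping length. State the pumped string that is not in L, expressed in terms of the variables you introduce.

0^{p+p!} 1^{p+p!+2}

Toward a contradiction, assume L is regular with pumping length p.
Choose w = 0^p 1^{p+p!+2}. Since p ≠ (p+p!+2)-2 = p+p!, w ∈ L; and |w| ≥ p.
By the pumping lemma, w = xyz with |xy| ≤ p and |y| ≥ 1.
Because |xy| ≤ p and w begins with p copies of 0, we have y = 0^k with 1 ≤ k ≤ p.
Since 1 ≤ k ≤ p, k divides p!; set t = 1 + p!/k. Then xy^t z has p + (p!/k)·k = p + p! copies of 0. Now the 0-count is p+p! and (1-count)-2 = (p+p!+2)-2 = p+p!, so i+2 ≠ j fails. So xy^t z = 0^{p+p!} 1^{p+p!+2} ∉ L.
This contradicts the pumping lemma, so L is not regular.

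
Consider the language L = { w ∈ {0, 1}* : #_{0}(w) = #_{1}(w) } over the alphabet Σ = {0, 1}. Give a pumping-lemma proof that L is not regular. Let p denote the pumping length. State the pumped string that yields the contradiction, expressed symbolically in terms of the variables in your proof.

0^{p+k} 1^p

Assume L is regular. Let p be the pumping length given by the pumping lemma.
Choose w = 0^p 1^p ∈ L with |w| = 2p ≥ p.
The pumping lemma gives a decomposition w = xyz where |xy| ≤ p and |y| ≥ 1.
Since the first p symbols of w are all 0's and |xy| ≤ p, y lies entirely in the leading 0-block: y = 0^k for some k with 1 ≤ k ≤ p.
Pump with i = 2: xy^2z = 0^{p+k} 1^p has p+k occurrences of 0 but only p of 1. Since k ≥ 1 the counts differ, so xy^2z ∉ L.
Contradiction. Therefore L is not regular.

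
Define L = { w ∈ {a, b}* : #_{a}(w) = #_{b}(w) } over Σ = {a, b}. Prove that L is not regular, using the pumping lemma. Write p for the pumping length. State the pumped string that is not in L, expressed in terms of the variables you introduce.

a^{p+k} b^p

Assume L is regular; let p be its pumping constant.
Choose w = a^p b^p ∈ L with |w| = 2p ≥ p.
Write w = xyz as guaranteed by the lemma, with |xy| ≤ p and y is nonempty.
Because |xy| ≤ p and w begins with p copies of a, we have y = a^k with 1 ≤ k ≤ p.
Pump with i = 2: xy^2z = a^{p+k} b^p has p+k occurrences of a but only p of b. Since k ≥ 1 the counts differ, so xy^2z ∉ L.
This contradicts the pumping lemma, so L is not regular.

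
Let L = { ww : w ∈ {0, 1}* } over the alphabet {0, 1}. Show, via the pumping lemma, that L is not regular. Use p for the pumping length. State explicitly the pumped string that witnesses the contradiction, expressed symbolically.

Assume L is regular; let p be its pumping constant.
Take w = 0^p 1^p 0^p 1^p = uu where u = 0^p1^p; then w ∈ L and |w| = 4p ≥ p.
By the pumping lemma, w = xyz with |xy| ≤ p and |y| > 0.
The first p characters of w are 0's, so xy (and hence y) consists only of 0's. Write y = 0^k, 1 ≤ k ≤ p.
Pump with i = 2: xy^2z = 0^{p+k} 1^p 0^p 1^p, of length 4p+k. Suppose this equals vv. The string starts with 0 and ends with 1, so v does too; thus the boundary between the two copies of v is a 1→0 transition. There is exactly one such transition, at position 2p+k, so |v| = 2p+k and |vv| = 4p+2k ≠ 4p+k since k ≥ 1. So xy^2z ∉ L.
Contradiction. Therefore L is not regular.

0^{p+k} 1^p 0^p 1^p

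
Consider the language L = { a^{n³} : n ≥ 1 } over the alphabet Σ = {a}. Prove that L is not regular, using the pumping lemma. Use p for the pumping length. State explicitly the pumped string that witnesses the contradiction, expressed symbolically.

a^{p³+k}

Assume L is regular; let p be its pumping constant.
Take w = a^{p³} ∈ L with |w| = p³ ≥ p.
The pumping lemma gives a decomposition w = xyz where |xy| ≤ p and y is nonempty.
Then y = a^k for some k with 1 ≤ k ≤ p.
Pump with i = 2: xy^2z = a^{p³+k}. Since 1 ≤ k ≤ p, p³ < p³+k ≤ p³+p < p³+3p²+3p+1 = (p+1)³, so p³+k is not a perfect cube. So xy^2z ∉ L.
This contradicts the pumping lemma, so L is not regular.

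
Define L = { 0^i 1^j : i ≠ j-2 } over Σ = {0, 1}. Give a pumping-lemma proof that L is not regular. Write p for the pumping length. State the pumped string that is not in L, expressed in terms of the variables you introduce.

0^{p+p!} 1^{p+p!+2}

Assume L is regular; let p be its pumping constant.
Choose w = 0^p 1^{p+p!+2}. Since p ≠ (p+p!+2)-2 = p+p!, w ∈ L; and |w| ≥ p.
Write w = xyz as guaranteed by the lemma, with |xy| ≤ p and |y| > 0.
Because |xy| ≤ p and w begins with p copies of 0, we have y = 0^k with 1 ≤ k ≤ p.
Since 1 ≤ k ≤ p, k divides p!; set t = 1 + p!/k. Then xy^t z has p + (p!/k)·k = p + p! copies of 0. Now the 0-count is p+p! and (1-count)-2 = (p+p!+2)-2 = p+p!, so i ≠ j-2 fails. So xy^t z = 0^{p+p!} 1^{p+p!+2} ∉ L.
Contradiction. Therefore L is not regular.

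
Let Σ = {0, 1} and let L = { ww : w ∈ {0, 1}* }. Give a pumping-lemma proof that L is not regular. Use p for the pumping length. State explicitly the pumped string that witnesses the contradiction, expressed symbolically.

0^{p+k} 1^p 0^p 1^p

Assume L is regular. Let p be the pumping length given by the pumping lemma.
Take w = 0^p 1^p 0^p 1^p = uu where u = 0^p1^p; then w ∈ L and |w| = 4p ≥ p.
The pumping lemma gives a decomposition w = xyz where |xy| ≤ p and |y| ≥ 1.
Since the first p symbols of w are all 0's and |xy| ≤ p, y lies entirely in the leading 0-block: y = 0^k for some k with 1 ≤ k ≤ p.
Pump with i = 2: xy^2z = 0^{p+k} 1^p 0^p 1^p, of length 4p+k. Suppose this equals vv. The string starts with 0 and ends with 1, so v does too; thus the boundary between the two copies of v is a 1→0 transition. There is exactly one such transition, at position 2p+k, so |v| = 2p+k and |vv| = 4p+2k ≠ 4p+k since k ≥ 1. So xy^2z ∉ L.
This is a contradiction; hence L is not regular.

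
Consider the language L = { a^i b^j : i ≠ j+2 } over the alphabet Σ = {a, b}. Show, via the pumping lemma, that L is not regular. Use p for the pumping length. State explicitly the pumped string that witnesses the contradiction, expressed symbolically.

Suppose for contradiction that L is regular, and let p be the pumping length.
Choose w = a^p b^{p+p!-2}. Since p ≠ (p+p!-2)+2 = p+p!, w ∈ L; and |w| ≥ p.
By the pumping lemma, w = xyz with |xy| ≤ p and |y| ≥ 1.
The first p characters of w are a's, so xy (and hence y) consists only of a's. Write y = a^k, 1 ≤ k ≤ p.
Since 1 ≤ k ≤ p, k divides p!; set t = 1 + p!/k. Then xy^t z has p + (p!/k)·k = p + p! copies of a. Now the a-count is p+p! and (b-count)+2 = (p+p!-2)+2 = p+p!, so i ≠ j+2 fails. So xy^t z = a^{p+p!} b^{p+p!-2} ∉ L.
This is a contradiction; hence L is not regular.

a^{p+p!} b^{p+p!-2}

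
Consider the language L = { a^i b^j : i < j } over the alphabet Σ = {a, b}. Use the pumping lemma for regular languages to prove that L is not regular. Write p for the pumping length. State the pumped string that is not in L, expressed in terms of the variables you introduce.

Assume L is regular; let p be its pumping constant.
Choose w = a^p b^{p+1} ∈ L, with |w| = 2p+1 ≥ p.
By the pumping lemma, w = xyz with |xy| ≤ p and |y| > 0.
Because |xy| ≤ p and w begins with p copies of a, we have y = a^k with 1 ≤ k ≤ p.
Consider xy^2z = a^{p+k} b^{p+1}. Since k ≥ 1, the a-count p+k is at least p+1, so i < j fails; thus xy^2z ∉ L.
This contradicts the pumping lemma, so L is not regular.

a^{p+k} b^{p+1}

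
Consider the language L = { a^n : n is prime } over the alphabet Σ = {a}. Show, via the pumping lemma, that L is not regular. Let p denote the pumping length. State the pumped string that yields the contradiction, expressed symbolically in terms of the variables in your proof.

Suppose for contradiction that L is regular, and let p be the pumping length.
Let q be a prime with q ≥ p+2 (infinitely many primes exist), and take w = a^q ∈ L with |w| = q ≥ p.
Write w = xyz as guaranteed by the lemma, with |xy| ≤ p and y is nonempty.
Then y = a^k for some k with 1 ≤ k ≤ p.
Since 1 ≤ k ≤ p, |xz| = q-k. Pump with i = q+1: |xy^{q+1}z| = (q-k)+(q+1)k = q+qk = q(1+k), which is composite (both factors ≥ 2). So xy^{q+1}z = a^{q(1+k)} ∉ L.
This contradicts the pumping lemma, so L is not regular.

a^{q(1+k)}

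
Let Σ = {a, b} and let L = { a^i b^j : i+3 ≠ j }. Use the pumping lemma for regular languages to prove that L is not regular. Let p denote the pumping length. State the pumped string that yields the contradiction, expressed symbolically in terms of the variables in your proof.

Assume L is regular; let p be its pumping constant.
Choose w = a^p b^{p+p!+3}. Since p ≠ (p+p!+3)-3 = p+p!, w ∈ L; and |w| ≥ p.
Write w = xyz as guaranteed by the lemma, with |xy| ≤ p and |y| > 0.
Because |xy| ≤ p and w begins with p copies of a, we have y = a^k with 1 ≤ k ≤ p.
Since 1 ≤ k ≤ p, k divides p!; set t = 1 + p!/k. Then xy^t z has p + (p!/k)·k = p + p! copies of a. Now the a-count is p+p! and (b-count)-3 = (p+p!+3)-3 = p+p!, so i+3 ≠ j fails. So xy^t z = a^{p+p!} b^{p+p!+3} ∉ L.
This is a contradiction; hence L is not regular.

a^{p+p!} b^{p+p!+3}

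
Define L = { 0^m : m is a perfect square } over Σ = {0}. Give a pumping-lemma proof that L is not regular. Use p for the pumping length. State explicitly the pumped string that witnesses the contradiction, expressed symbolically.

0^{p²+k}

Toward a contradiction, assume L is regular with pumping length p.
Take w = 0^{p²} ∈ L with |w| = p² ≥ p.
Write w = xyz as guaranteed by the lemma, with |xy| ≤ p and y is nonempty.
Then y = 0^k for some k with 1 ≤ k ≤ p.
Pump with i = 2: xy^2z = 0^{p²+k}. Since 1 ≤ k ≤ p, p² < p²+k ≤ p²+p < (p+1)², so p²+k lies strictly between consecutive squares and is not a perfect square. So xy^2z ∉ L.
Contradiction. Therefore L is not regular.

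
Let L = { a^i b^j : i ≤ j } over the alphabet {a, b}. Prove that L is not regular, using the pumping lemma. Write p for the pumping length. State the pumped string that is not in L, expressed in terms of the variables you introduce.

Assume L is regular; let p be its pumping constant.
Choose w = a^p b^p ∈ L, with |w| = 2p ≥ p.
The pumping lemma gives a decomposition w = xyz where |xy| ≤ p and y is nonempty.
Because |xy| ≤ p and w begins with p copies of a, we have y = a^k with 1 ≤ k ≤ p.
Consider xy^2z = a^{p+k} b^p. Since k ≥ 1, the a-count p+k exceeds the b-count p, so i ≤ j fails; thus xy^2z ∉ L.
This contradicts the pumping lemma, so L is not regular.

a^{p+k} b^p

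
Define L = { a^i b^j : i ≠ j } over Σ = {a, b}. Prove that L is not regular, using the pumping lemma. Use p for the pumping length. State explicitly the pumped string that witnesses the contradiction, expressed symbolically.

a^{p+p!} b^{p+p!}

Suppose for contradiction that L is regular, and let p be the pumping length.
Choose w = a^p b^{p+p!}. Since p ≠ p+p!, w ∈ L; and |w| ≥ p.
By the pumping lemma, w = xyz with |xy| ≤ p and y is nonempty.
Because |xy| ≤ p and w begins with p copies of a, we have y = a^k with 1 ≤ k ≤ p.
Since 1 ≤ k ≤ p, k divides p!; set t = 1 + p!/k. Then xy^t z has p + (p!/k)·k = p + p! copies of a. Now the a-count equals the b-count, so i ≠ j fails. So xy^t z = a^{p+p!} b^{p+p!} ∉ L.
Contradiction. Therefore L is not regular.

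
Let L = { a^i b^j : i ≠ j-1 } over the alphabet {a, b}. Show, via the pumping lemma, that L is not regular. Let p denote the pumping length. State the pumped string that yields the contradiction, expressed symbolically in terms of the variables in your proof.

Assume L is regular. Let p be the pumping length given by the pumping lemma.
Choose w = a^p b^{p+p!+1}. Since p ≠ (p+p!+1)-1 = p+p!, w ∈ L; and |w| ≥ p.
Write w = xyz as guaranteed by the lemma, with |xy| ≤ p and |y| > 0.
Because |xy| ≤ p and w begins with p copies of a, we have y = a^k with 1 ≤ k ≤ p.
Since 1 ≤ k ≤ p, k divides p!; set t = 1 + p!/k. Then xy^t z has p + (p!/k)·k = p + p! copies of a. Now the a-count is p+p! and (b-count)-1 = (p+p!+1)-1 = p+p!, so i ≠ j-1 fails. So xy^t z = a^{p+p!} b^{p+p!+1} ∉ L.
Contradiction. Therefore L is not regular.

a^{p+p!} b^{p+p!+1}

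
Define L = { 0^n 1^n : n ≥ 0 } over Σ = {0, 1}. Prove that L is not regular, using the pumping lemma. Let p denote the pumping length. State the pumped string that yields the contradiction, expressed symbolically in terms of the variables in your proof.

Assume L is regular. Let p be the pumping length given by the pumping lemma.
Let w = 0^p 1^p ∈ L; note |w| = 2p ≥ p.
By the pumping lemma, w = xyz with |xy| ≤ p and y is nonempty.
Since the first p symbols of w are all 0's and |xy| ≤ p, y lies entirely in the leading 0-block: y = 0^k for some k with 1 ≤ k ≤ p.
Pump with i = 2: xy^2z = 0^{p+k} 1^p. For this to lie in L we would need p = p+k, which forces k = 0. But k ≥ 1, so xy^2z ∉ L.
This contradicts the pumping lemma, so L is not regular.

0^{p+k} 1^p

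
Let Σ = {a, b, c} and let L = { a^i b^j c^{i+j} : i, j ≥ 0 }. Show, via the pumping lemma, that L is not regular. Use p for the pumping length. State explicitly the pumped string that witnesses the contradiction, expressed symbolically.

Assume L is regular; let p be its pumping constant.
Take w = a^p b^p c^{2p} ∈ L (with i=j=p, i+j=2p), |w| = 4p ≥ p.
Write w = xyz as guaranteed by the lemma, with |xy| ≤ p and |y| > 0.
Because |xy| ≤ p and w begins with p copies of a, we have y = a^k with 1 ≤ k ≤ p.
Consider xy^2z = a^{p+k} b^p c^{2p}. Now the a- and b-counts sum to 2p+k, but the c-count is 2p ≠ 2p+k. So xy^2z ∉ L.
This is a contradiction; hence L is not regular.

a^{p+k} b^p c^{2p}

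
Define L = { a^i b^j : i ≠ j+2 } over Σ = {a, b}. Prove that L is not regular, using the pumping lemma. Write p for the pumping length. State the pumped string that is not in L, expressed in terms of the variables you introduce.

a^{p+p!} b^{p+p!-2}

Toward a contradiction, assume L is regular with pumping length p.
Choose w = a^p b^{p+p!-2}. Since p ≠ (p+p!-2)+2 = p+p!, w ∈ L; and |w| ≥ p.
The pumping lemma gives a decomposition w = xyz where |xy| ≤ p and |y| > 0.
Because |xy| ≤ p and w begins with p copies of a, we have y = a^k with 1 ≤ k ≤ p.
Since 1 ≤ k ≤ p, k divides p!; set t = 1 + p!/k. Then xy^t z has p + (p!/k)·k = p + p! copies of a. Now the a-count is p+p! and (b-count)+2 = (p+p!-2)+2 = p+p!, so i ≠ j+2 fails. So xy^t z = a^{p+p!} b^{p+p!-2} ∉ L.
Contradiction. Therefore L is not regular.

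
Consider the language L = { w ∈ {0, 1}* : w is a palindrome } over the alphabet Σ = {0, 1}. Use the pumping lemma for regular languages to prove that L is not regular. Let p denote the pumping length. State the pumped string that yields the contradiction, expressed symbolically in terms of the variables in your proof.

0^{p+k} 1 0^p

Assume L is regular; let p be its pumping constant.
Take w = 0^p 1 0^p, a palindrome of length 2p+1 ≥ p.
By the pumping lemma, w = xyz with |xy| ≤ p and |y| ≥ 1.
The first p characters of w are 0's, so xy (and hence y) consists only of 0's. Write y = 0^k, 1 ≤ k ≤ p.
Pump with i = 2: xy^2z = 0^{p+k} 1 0^p. Its reverse is 0^p 1 0^{p+k}, which differs from xy^2z since k ≥ 1. So xy^2z is not a palindrome and xy^2z ∉ L.
This contradicts the pumping lemma, so L is not regular.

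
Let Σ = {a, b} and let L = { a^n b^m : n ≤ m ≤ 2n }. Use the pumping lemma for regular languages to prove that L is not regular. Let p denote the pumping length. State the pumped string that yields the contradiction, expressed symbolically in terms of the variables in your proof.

a^{p+k} b^p

Assume L is regular; let p be its pumping constant.
Take w = a^p b^p ∈ L (since p ≤ p ≤ 2p), with |w| = 2p ≥ p.
By the pumping lemma, w = xyz with |xy| ≤ p and |y| ≥ 1.
Since the first p symbols of w are all a's and |xy| ≤ p, y lies entirely in the leading a-block: y = a^k for some k with 1 ≤ k ≤ p.
Pump with i = 2: xy^2z = a^{p+k} b^p. Now n = p+k > p = m, so the condition n ≤ m fails. Thus xy^2z ∉ L.
Contradiction. Therefore L is not regular.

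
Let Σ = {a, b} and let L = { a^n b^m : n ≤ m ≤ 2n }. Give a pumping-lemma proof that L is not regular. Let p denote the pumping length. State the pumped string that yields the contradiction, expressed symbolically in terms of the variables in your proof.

a^{p+k} b^p

Assume L is regular. Let p be the pumping length given by the pumping lemma.
Take w = a^p b^p ∈ L (since p ≤ p ≤ 2p), with |w| = 2p ≥ p.
The pumping lemma gives a decomposition w = xyz where |xy| ≤ p and |y| ≥ 1.
Because |xy| ≤ p and w begins with p copies of a, we have y = a^k with 1 ≤ k ≤ p.
Pump with i = 2: xy^2z = a^{p+k} b^p. Now n = p+k > p = m, so the condition n ≤ m fails. Thus xy^2z ∉ L.
This is a contradiction; hence L is not regular.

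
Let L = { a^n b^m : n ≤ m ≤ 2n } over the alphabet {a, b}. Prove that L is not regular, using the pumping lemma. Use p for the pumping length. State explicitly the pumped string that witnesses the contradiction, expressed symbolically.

a^{p+k} b^p

Suppose for contradiction that L is regular, and let p be the pumping length.
Take w = a^p b^p ∈ L (since p ≤ p ≤ 2p), with |w| = 2p ≥ p.
By the pumping lemma, w = xyz with |xy| ≤ p and |y| > 0.
Because |xy| ≤ p and w begins with p copies of a, we have y = a^k with 1 ≤ k ≤ p.
Pump with i = 2: xy^2z = a^{p+k} b^p. Now n = p+k > p = m, so the condition n ≤ m fails. Thus xy^2z ∉ L.
This is a contradiction; hence L is not regular.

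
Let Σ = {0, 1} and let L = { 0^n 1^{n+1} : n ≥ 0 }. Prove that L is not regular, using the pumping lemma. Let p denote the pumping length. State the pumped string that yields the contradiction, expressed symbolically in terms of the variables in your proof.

Assume L is regular. Let p be the pumping length given by the pumping lemma.
Choose w = 0^p 1^{p+1}, which is in L with |w| = 2p+1 ≥ p.
Write w = xyz as guaranteed by the lemma, with |xy| ≤ p and |y| > 0.
The first p characters of w are 0's, so xy (and hence y) consists only of 0's. Write y = 0^k, 1 ≤ k ≤ p.
Pump with i = 2: xy^2z = 0^{p+k} 1^{p+1}. For this to lie in L we would need p+1 = (p+k)+1, which forces k = 0. But k ≥ 1, so xy^2z ∉ L.
Contradiction. Therefore L is not regular.

0^{p+k} 1^{p+1}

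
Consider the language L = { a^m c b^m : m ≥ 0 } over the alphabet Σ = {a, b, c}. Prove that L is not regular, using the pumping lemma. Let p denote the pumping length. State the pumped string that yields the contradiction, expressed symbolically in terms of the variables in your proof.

Assume L is regular; let p be its pumping constant.
Take w = a^p c b^p ∈ L with |w| = 2p+1 ≥ p.
The pumping lemma gives a decomposition w = xyz where |xy| ≤ p and y is nonempty.
The first p characters of w are a's, so xy (and hence y) consists only of a's. Write y = a^k, 1 ≤ k ≤ p.
Pump with i = 2: xy^2z = a^{p+k} c b^p, which would require p+k = p. But k ≥ 1, so xy^2z ∉ L.
This is a contradiction; hence L is not regular.

a^{p+k} c b^p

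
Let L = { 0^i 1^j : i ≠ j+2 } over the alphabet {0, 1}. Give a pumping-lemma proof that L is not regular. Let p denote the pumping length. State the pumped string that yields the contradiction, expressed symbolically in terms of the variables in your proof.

Assume L is regular. Let p be the pumping length given by the pumping lemma.
Choose w = 0^p 1^{p+p!-2}. Since p ≠ (p+p!-2)+2 = p+p!, w ∈ L; and |w| ≥ p.
By the pumping lemma, w = xyz with |xy| ≤ p and |y| > 0.
The first p characters of w are 0's, so xy (and hence y) consists only of 0's. Write y = 0^k, 1 ≤ k ≤ p.
Since 1 ≤ k ≤ p, k divides p!; set t = 1 + p!/k. Then xy^t z has p + (p!/k)·k = p + p! copies of 0. Now the 0-count is p+p! and (1-count)+2 = (p+p!-2)+2 = p+p!, so i ≠ j+2 fails. So xy^t z = 0^{p+p!} 1^{p+p!-2} ∉ L.
Contradiction. Therefore L is not regular.

0^{p+p!} 1^{p+p!-2}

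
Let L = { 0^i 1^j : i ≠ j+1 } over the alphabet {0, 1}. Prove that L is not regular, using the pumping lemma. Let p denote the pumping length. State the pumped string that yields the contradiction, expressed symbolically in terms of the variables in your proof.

Suppose for contradiction that L is regular, and let p be the pumping length.
Choose w = 0^p 1^{p+p!-1}. Since p ≠ (p+p!-1)+1 = p+p!, w ∈ L; and |w| ≥ p.
The pumping lemma gives a decomposition w = xyz where |xy| ≤ p and |y| > 0.
The first p characters of w are 0's, so xy (and hence y) consists only of 0's. Write y = 0^k, 1 ≤ k ≤ p.
Since 1 ≤ k ≤ p, k divides p!; set t = 1 + p!/k. Then xy^t z has p + (p!/k)·k = p + p! copies of 0. Now the 0-count is p+p! and (1-count)+1 = (p+p!-1)+1 = p+p!, so i ≠ j+1 fails. So xy^t z = 0^{p+p!} 1^{p+p!-1} ∉ L.
This is a contradiction; hence L is not regular.

0^{p+p!} 1^{p+p!-1}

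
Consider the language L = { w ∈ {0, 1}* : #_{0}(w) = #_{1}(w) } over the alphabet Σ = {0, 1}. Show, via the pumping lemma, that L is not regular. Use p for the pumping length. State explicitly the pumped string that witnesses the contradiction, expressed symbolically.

Suppose for contradiction that L is regular, and let p be the pumping length.
Choose w = 0^p 1^p ∈ L with |w| = 2p ≥ p.
The pumping lemma gives a decomposition w = xyz where |xy| ≤ p and |y| ≥ 1.
The first p characters of w are 0's, so xy (and hence y) consists only of 0's. Write y = 0^k, 1 ≤ k ≤ p.
Pump with i = 2: xy^2z = 0^{p+k} 1^p has p+k occurrences of 0 but only p of 1. Since k ≥ 1 the counts differ, so xy^2z ∉ L.
This is a contradiction; hence L is not regular.

0^{p+k} 1^p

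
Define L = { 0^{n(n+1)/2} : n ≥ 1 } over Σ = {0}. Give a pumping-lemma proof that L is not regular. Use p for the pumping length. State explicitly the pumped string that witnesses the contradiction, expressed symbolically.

Suppose for contradiction that L is regular, and let p be the pumping length.
Take w = 0^{p(p+1)/2} ∈ L with |w| = p(p+1)/2 ≥ p.
By the pumping lemma, w = xyz with |xy| ≤ p and y is nonempty.
Then y = 0^k for some k with 1 ≤ k ≤ p.
Pump with i = 2: xy^2z = 0^{p(p+1)/2+k}. Since 1 ≤ k ≤ p, p(p+1)/2 < p(p+1)/2+k ≤ p(p+1)/2+p < (p+1)(p+2)/2, so p(p+1)/2+k is strictly between consecutive triangular numbers. So xy^2z ∉ L.
This is a contradiction; hence L is not regular.

0^{p(p+1)/2+k}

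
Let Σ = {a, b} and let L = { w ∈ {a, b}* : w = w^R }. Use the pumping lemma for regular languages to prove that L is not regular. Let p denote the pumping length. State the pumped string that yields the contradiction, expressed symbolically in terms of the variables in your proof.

Toward a contradiction, assume L is regular with pumping length p.
Take w = a^p b a^p, a palindrome of length 2p+1 ≥ p.
By the pumping lemma, w = xyz with |xy| ≤ p and |y| > 0.
The first p characters of w are a's, so xy (and hence y) consists only of a's. Write y = a^k, 1 ≤ k ≤ p.
Pump with i = 2: xy^2z = a^{p+k} b a^p. Its reverse is a^p b a^{p+k}, which differs from xy^2z since k ≥ 1. So xy^2z is not a palindrome and xy^2z ∉ L.
Contradiction. Therefore L is not regular.

a^{p+k} b a^p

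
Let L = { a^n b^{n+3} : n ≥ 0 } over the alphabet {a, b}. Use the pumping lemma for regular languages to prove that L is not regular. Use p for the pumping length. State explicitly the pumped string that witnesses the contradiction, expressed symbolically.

a^{p+k} b^{p+3}

Assume L is regular. Let p be the pumping length given by the pumping lemma.
Let w = a^p b^{p+3} ∈ L; note |w| = 2p+3 ≥ p.
Write w = xyz as guaranteed by the lemma, with |xy| ≤ p and |y| > 0.
The first p characters of w are a's, so xy (and hence y) consists only of a's. Write y = a^k, 1 ≤ k ≤ p.
Pump with i = 2: xy^2z = a^{p+k} b^{p+3}. For this to lie in L we would need p+3 = (p+k)+3, which forces k = 0. But k ≥ 1, so xy^2z ∉ L.
This is a contradiction; hence L is not regular.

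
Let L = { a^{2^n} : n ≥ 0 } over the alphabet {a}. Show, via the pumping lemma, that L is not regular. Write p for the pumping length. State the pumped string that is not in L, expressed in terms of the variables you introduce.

a^{2^p+k}

Assume L is regular. Let p be the pumping length given by the pumping lemma.
Take w = a^{2^p} ∈ L with |w| = 2^p ≥ p.
Write w = xyz as guaranteed by the lemma, with |xy| ≤ p and |y| > 0.
Then y = a^k for some k with 1 ≤ k ≤ p.
Pump with i = 2: xy^2z = a^{2^p+k}. Since 1 ≤ k ≤ p < 2^p, we have 2^p < 2^p+k < 2^{p+1}, so 2^p+k is not a power of 2. So xy^2z ∉ L.
This contradicts the pumping lemma, so L is not regular.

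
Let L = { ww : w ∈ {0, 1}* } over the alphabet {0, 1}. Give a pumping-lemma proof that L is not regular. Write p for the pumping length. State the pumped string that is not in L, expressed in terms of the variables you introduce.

Suppose for contradiction that L is regular, and let p be the pumping length.
Take w = 0^p 1^p 0^p 1^p = uu where u = 0^p1^p; then w ∈ L and |w| = 4p ≥ p.
Write w = xyz as guaranteed by the lemma, with |xy| ≤ p and |y| > 0.
The first p characters of w are 0's, so xy (and hence y) consists only of 0's. Write y = 0^k, 1 ≤ k ≤ p.
Pump with i = 2: xy^2z = 0^{p+k} 1^p 0^p 1^p, of length 4p+k. Suppose this equals vv. The string starts with 0 and ends with 1, so v does too; thus the boundary between the two copies of v is a 1→0 transition. There is exactly one such transition, at position 2p+k, so |v| = 2p+k and |vv| = 4p+2k ≠ 4p+k since k ≥ 1. So xy^2z ∉ L.
This is a contradiction; hence L is not regular.

0^{p+k} 1^p 0^p 1^p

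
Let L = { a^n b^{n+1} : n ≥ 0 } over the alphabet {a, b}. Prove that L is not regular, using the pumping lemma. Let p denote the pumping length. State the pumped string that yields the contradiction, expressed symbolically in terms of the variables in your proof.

Assume L is regular; let p be its pumping constant.
Take w = a^p b^{p+1}. Then w ∈ L and |w| = 2p+1 ≥ p.
Write w = xyz as guaranteed by the lemma, with |xy| ≤ p and |y| ≥ 1.
The first p characters of w are a's, so xy (and hence y) consists only of a's. Write y = a^k, 1 ≤ k ≤ p.
Pump with i = 2: xy^2z = a^{p+k} b^{p+1}. For this to lie in L we would need p+1 = (p+k)+1, which forces k = 0. But k ≥ 1, so xy^2z ∉ L.
This contradicts the pumping lemma, so L is not regular.

a^{p+k} b^{p+1}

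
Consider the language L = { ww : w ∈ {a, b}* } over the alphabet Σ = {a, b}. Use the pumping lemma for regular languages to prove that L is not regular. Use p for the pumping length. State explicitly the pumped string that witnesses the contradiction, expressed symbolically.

a^{p+k} b^p a^p b^p

Suppose for contradiction that L is regular, and let p be the pumping length.
Take w = a^p b^p a^p b^p = uu where u = a^pb^p; then w ∈ L and |w| = 4p ≥ p.
The pumping lemma gives a decomposition w = xyz where |xy| ≤ p and y is nonempty.
Since the first p symbols of w are all a's and |xy| ≤ p, y lies entirely in the leading a-block: y = a^k for some k with 1 ≤ k ≤ p.
Pump with i = 2: xy^2z = a^{p+k} b^p a^p b^p, of length 4p+k. Suppose this equals vv. The string starts with a and ends with b, so v does too; thus the boundary between the two copies of v is a b→a transition. There is exactly one such transition, at position 2p+k, so |v| = 2p+k and |vv| = 4p+2k ≠ 4p+k since k ≥ 1. So xy^2z ∉ L.
This is a contradiction; hence L is not regular.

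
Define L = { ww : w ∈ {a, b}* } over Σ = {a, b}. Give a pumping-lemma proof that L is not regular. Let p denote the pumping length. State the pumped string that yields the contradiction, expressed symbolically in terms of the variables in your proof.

Suppose for contradiction that L is regular, and let p be the pumping length.
Take w = a^p b^p a^p b^p = uu where u = a^pb^p; then w ∈ L and |w| = 4p ≥ p.
Write w = xyz as guaranteed by the lemma, with |xy| ≤ p and y is nonempty.
Because |xy| ≤ p and w begins with p copies of a, we have y = a^k with 1 ≤ k ≤ p.
Pump with i = 2: xy^2z = a^{p+k} b^p a^p b^p, of length 4p+k. Suppose this equals vv. The string starts with a and ends with b, so v does too; thus the boundary between the two copies of v is a b→a transition. There is exactly one such transition, at position 2p+k, so |v| = 2p+k and |vv| = 4p+2k ≠ 4p+k since k ≥ 1. So xy^2z ∉ L.
Contradiction. Therefore L is not regular.

a^{p+k} b^p a^p b^p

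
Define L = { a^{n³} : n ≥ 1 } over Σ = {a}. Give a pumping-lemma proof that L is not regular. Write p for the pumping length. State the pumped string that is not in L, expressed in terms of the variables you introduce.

Assume L is regular; let p be its pumping constant.
Take w = a^{p³} ∈ L with |w| = p³ ≥ p.
Write w = xyz as guaranteed by the lemma, with |xy| ≤ p and y is nonempty.
Then y = a^k for some k with 1 ≤ k ≤ p.
Pump with i = 2: xy^2z = a^{p³+k}. Since 1 ≤ k ≤ p, p³ < p³+k ≤ p³+p < p³+3p²+3p+1 = (p+1)³, so p³+k is not a perfect cube. So xy^2z ∉ L.
This is a contradiction; hence L is not regular.

a^{p³+k}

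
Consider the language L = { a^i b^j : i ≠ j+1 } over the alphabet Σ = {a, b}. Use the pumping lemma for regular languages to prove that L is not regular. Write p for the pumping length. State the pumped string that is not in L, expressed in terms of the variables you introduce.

Suppose for contradiction that L is regular, and let p be the pumping length.
Choose w = a^p b^{p+p!-1}. Since p ≠ (p+p!-1)+1 = p+p!, w ∈ L; and |w| ≥ p.
Write w = xyz as guaranteed by the lemma, with |xy| ≤ p and |y| ≥ 1.
Since the first p symbols of w are all a's and |xy| ≤ p, y lies entirely in the leading a-block: y = a^k for some k with 1 ≤ k ≤ p.
Since 1 ≤ k ≤ p, k divides p!; set t = 1 + p!/k. Then xy^t z has p + (p!/k)·k = p + p! copies of a. Now the a-count is p+p! and (b-count)+1 = (p+p!-1)+1 = p+p!, so i ≠ j+1 fails. So xy^t z = a^{p+p!} b^{p+p!-1} ∉ L.
This is a contradiction; hence L is not regular.

a^{p+p!} b^{p+p!-1}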